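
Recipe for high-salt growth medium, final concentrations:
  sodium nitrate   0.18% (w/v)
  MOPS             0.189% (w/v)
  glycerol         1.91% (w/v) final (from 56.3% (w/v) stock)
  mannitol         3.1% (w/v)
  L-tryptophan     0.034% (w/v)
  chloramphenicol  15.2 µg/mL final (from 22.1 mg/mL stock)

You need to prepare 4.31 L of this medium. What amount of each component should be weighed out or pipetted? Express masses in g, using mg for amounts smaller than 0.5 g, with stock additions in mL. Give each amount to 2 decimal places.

sodium nitrate 7.76 g; MOPS 8.15 g; glycerol 146.22 mL; mannitol 133.61 g; L-tryptophan 1.47 g; chloramphenicol 2.96 mL

Working volume: 4.31 L.
sodium nitrate: 0.18 g per 100 mL × 4310 mL ÷ 100 = 7.76 g
MOPS: 0.189% w/v = 1.89 g/L → 1.89 × 4.31 L = 8.15 g
glycerol: C1V1 = C2V2 → 1.91% ÷ 56.3% × 4310 mL = 146.22 mL
mannitol: 3.1 g per 100 mL × 4310 mL ÷ 100 = 133.61 g
L-tryptophan: 0.034% w/v = 0.34 g/L → 0.34 × 4.31 L = 1.47 g
chloramphenicol: dilute stock: 15.2 µg/mL × 4310 mL ÷ 22100 µg/mL = 2.96 mL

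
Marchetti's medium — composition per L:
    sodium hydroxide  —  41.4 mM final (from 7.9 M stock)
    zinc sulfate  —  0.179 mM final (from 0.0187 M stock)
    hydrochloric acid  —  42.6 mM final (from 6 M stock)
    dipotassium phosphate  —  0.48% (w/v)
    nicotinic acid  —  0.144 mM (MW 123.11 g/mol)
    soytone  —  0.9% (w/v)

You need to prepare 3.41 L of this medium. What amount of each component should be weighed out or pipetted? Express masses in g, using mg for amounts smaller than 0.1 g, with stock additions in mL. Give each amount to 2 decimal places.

sodium hydroxide 17.87 mL; zinc sulfate 32.64 mL; hydrochloric acid 24.21 mL; dipotassium phosphate 16.37 g; nicotinic acid 60.45 mg; soytone 30.69 g

Scale factor relative to 1 L: 3.41.
sodium hydroxide: dilute stock: 41.4 mM × 3410 mL ÷ 7900 mM = 17.87 mL
zinc sulfate: dilute stock: 0.179 mM × 3410 mL ÷ 18.7 mM = 32.64 mL
hydrochloric acid: V = C2·V2/C1 = 42.6 mM × 3410 mL ÷ 6000 mM = 24.21 mL
dipotassium phosphate: 0.48 g per 100 mL × 3410 mL ÷ 100 = 16.37 g
nicotinic acid: 0.144 mmol/L × 123.11 mg/mmol × 3.41 L = 60.45 mg
soytone: 0.9 g per 100 mL × 3410 mL ÷ 100 = 30.69 g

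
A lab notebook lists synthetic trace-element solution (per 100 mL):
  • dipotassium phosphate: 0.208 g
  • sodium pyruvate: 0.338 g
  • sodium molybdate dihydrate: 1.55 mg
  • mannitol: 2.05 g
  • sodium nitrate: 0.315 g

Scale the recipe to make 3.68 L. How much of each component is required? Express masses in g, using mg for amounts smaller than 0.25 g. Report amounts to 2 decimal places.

dipotassium phosphate 7.65 g; sodium pyruvate 12.44 g; sodium molybdate dihydrate 57.04 mg; mannitol 75.44 g; sodium nitrate 11.59 g

Ratio of target to recipe volume: 3680 / 100 = 36.8.
dipotassium phosphate: 0.208 g × (3680 mL / 100 mL) = 7.65 g
sodium pyruvate: 0.338 g × (3680 mL / 100 mL) = 12.44 g
sodium molybdate dihydrate: 1.55 mg × (3680 mL / 100 mL) = 57.04 mg
mannitol: 2.05 g × (3680 mL / 100 mL) = 75.44 g
sodium nitrate: 0.315 g × (3680 mL / 100 mL) = 11.59 g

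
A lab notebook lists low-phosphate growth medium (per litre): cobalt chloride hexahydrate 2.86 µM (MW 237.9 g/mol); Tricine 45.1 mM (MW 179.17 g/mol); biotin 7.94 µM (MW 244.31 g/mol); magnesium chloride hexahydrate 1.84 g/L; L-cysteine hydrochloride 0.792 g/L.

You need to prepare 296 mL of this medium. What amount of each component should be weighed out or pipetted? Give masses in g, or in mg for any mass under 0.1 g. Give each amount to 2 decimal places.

cobalt chloride hexahydrate 0.20 mg; Tricine 2.39 g; biotin 0.57 mg; magnesium chloride hexahydrate 0.54 g; L-cysteine hydrochloride 0.23 g

Target volume = 296 mL = 0.296 L.
cobalt chloride hexahydrate: 2.86 µmol/L × 237.9 g/mol × 0.296 L ÷ 1000 = 0.20 mg
Tricine: 45.1 mmol/L × 179.17 g/mol × 0.296 L ÷ 1000 = 2.39 g
biotin: 7.94 µmol/L × 244.31 g/mol × 0.296 L ÷ 1000 = 0.57 mg
magnesium chloride hexahydrate: 1.84 g/L × 0.296 L = 0.54 g
L-cysteine hydrochloride: 0.792 g/L × 0.296 L = 0.23 g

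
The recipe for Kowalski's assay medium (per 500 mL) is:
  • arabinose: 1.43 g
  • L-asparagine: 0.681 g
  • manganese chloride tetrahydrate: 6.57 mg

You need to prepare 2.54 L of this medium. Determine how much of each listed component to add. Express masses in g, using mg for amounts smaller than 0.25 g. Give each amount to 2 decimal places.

Scale factor = 2540 mL / 500 mL = 5.08.
arabinose: 1.43 g × (2540 mL / 500 mL) = 7.26 g
L-asparagine: 0.681 g × (2540 mL / 500 mL) = 3.46 g
manganese chloride tetrahydrate: 6.57 mg × (2540 mL / 500 mL) = 33.38 mg

arabinose 7.26 g; L-asparagine 3.46 g; manganese chloride tetrahydrate 33.38 mg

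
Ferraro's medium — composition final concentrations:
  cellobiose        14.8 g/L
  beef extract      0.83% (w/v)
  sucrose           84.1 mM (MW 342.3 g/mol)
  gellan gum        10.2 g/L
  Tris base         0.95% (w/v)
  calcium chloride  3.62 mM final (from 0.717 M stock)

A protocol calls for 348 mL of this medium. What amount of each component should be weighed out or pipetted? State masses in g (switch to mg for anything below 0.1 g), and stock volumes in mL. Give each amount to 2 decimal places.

cellobiose 5.15 g; beef extract 2.89 g; sucrose 10.02 g; gellan gum 3.55 g; Tris base 3.31 g; calcium chloride 1.76 mL

Target volume = 348 mL = 0.348 L.
cellobiose: 14.8 g/L × 0.348 L = 5.15 g
beef extract: 0.83 g per 100 mL × 348 mL ÷ 100 = 2.89 g
sucrose: 84.1 mmol/L × 342.3 g/mol × 0.348 L ÷ 1000 = 10.02 g
gellan gum: 10.2 g/L × 0.348 L = 3.55 g
Tris base: 0.95% w/v = 9.5 g/L → 9.5 × 0.348 L = 3.31 g
calcium chloride: dilute stock: 3.62 mM × 348 mL ÷ 717 mM = 1.76 mL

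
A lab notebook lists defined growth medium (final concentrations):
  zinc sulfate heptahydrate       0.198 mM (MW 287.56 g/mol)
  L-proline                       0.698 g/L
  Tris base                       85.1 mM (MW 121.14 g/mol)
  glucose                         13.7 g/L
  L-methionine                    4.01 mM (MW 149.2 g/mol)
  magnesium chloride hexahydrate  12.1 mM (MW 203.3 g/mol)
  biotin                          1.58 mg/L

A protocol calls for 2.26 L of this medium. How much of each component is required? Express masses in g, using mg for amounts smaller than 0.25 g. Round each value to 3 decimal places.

Working volume: 2.26 L.
zinc sulfate heptahydrate: 0.198 mmol/L × 287.56 mg/mmol × 2.26 L = 128.677 mg
L-proline: 0.698 g/L × 2.26 L = 1.577 g
Tris base: 85.1 mmol/L × 121.14 g/mol × 2.26 L ÷ 1000 = 23.298 g
glucose: 13.7 g/L × 2.26 L = 30.962 g
L-methionine: 4.01 mmol/L × 149.2 g/mol × 2.26 L ÷ 1000 = 1.352 g
magnesium chloride hexahydrate: 12.1 mmol/L × 203.3 g/mol × 2.26 L ÷ 1000 = 5.559 g
biotin: 1.58 mg/L × 2.26 L = 3.571 mg

zinc sulfate heptahydrate 128.677 mg; L-proline 1.577 g; Tris base 23.298 g; glucose 30.962 g; L-methionine 1.352 g; magnesium chloride hexahydrate 5.559 g; biotin 3.571 mg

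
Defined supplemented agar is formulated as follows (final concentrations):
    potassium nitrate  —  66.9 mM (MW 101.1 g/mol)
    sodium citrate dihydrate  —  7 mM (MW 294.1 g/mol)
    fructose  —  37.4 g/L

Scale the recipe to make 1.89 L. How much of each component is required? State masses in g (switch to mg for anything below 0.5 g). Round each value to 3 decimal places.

potassium nitrate 12.783 g; sodium citrate dihydrate 3.891 g; fructose 70.686 g

Working volume: 1.89 L.
potassium nitrate: 66.9 mmol/L × 101.1 g/mol × 1.89 L ÷ 1000 = 12.783 g
sodium citrate dihydrate: 7 mmol/L × 294.1 g/mol × 1.89 L ÷ 1000 = 3.891 g
fructose: 37.4 g/L × 1.89 L = 70.686 g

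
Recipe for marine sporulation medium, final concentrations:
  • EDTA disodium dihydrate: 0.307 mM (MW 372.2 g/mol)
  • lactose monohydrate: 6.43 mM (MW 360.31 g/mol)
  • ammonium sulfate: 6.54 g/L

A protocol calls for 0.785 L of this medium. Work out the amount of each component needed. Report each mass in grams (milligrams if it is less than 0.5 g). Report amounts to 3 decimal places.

Scale factor relative to 1 L: 0.785.
EDTA disodium dihydrate: 0.307 mmol/L × 372.2 mg/mmol × 0.785 L = 89.698 mg
lactose monohydrate: 6.43 mmol/L × 360.31 g/mol × 0.785 L ÷ 1000 = 1.819 g
ammonium sulfate: 6.54 g/L × 0.785 L = 5.134 g

EDTA disodium dihydrate 89.698 mg; lactose monohydrate 1.819 g; ammonium sulfate 5.134 g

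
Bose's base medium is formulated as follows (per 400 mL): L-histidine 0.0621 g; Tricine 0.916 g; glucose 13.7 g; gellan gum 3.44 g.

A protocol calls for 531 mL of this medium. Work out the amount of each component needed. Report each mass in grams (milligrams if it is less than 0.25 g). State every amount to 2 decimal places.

L-histidine 82.44 mg; Tricine 1.22 g; glucose 18.19 g; gellan gum 4.57 g

Ratio of target to recipe volume: 531 / 400 = 1.3275.
L-histidine: 0.0621 g × (531 mL / 400 mL) = 0.0824378 g = 82.44 mg
Tricine: 0.916 g × (531 mL / 400 mL) = 1.22 g
glucose: 13.7 g × (531 mL / 400 mL) = 18.19 g
gellan gum: 3.44 g × (531 mL / 400 mL) = 4.57 g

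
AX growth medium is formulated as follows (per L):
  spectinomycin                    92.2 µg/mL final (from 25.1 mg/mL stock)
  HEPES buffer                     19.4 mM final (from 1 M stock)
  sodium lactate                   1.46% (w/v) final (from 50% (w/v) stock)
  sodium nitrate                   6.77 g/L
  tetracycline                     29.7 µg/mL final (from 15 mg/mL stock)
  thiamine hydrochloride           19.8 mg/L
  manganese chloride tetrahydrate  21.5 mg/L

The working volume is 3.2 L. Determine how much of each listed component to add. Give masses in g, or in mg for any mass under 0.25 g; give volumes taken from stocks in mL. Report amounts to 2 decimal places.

spectinomycin 11.75 mL; HEPES buffer 62.08 mL; sodium lactate 93.44 mL; sodium nitrate 21.66 g; tetracycline 6.34 mL; thiamine hydrochloride 63.36 mg; manganese chloride tetrahydrate 68.80 mg

Scale factor relative to 1 L: 3.2.
spectinomycin: dilute stock: 92.2 µg/mL × 3200 mL ÷ 25100 µg/mL = 11.75 mL
HEPES buffer: C1V1 = C2V2 → 19.4 mM × 3200 mL ÷ 1000 mM = 62.08 mL
sodium lactate: V = C2·V2/C1 = 1.46% ÷ 50% × 3200 mL = 93.44 mL
sodium nitrate: 6.77 g/L × 3.2 L = 21.66 g
tetracycline: C1V1 = C2V2 → 29.7 µg/mL × 3200 mL ÷ 15000 µg/mL = 6.34 mL
thiamine hydrochloride: 19.8 mg/L × 3.2 L = 63.36 mg
manganese chloride tetrahydrate: 21.5 mg/L × 3.2 L = 68.80 mg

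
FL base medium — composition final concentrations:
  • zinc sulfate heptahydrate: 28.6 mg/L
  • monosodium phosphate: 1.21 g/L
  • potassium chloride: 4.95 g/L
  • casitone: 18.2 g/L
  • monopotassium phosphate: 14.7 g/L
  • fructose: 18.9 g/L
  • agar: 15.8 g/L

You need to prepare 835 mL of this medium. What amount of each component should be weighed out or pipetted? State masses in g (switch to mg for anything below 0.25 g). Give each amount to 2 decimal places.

zinc sulfate heptahydrate 23.88 mg; monosodium phosphate 1.01 g; potassium chloride 4.13 g; casitone 15.20 g; monopotassium phosphate 12.27 g; fructose 15.78 g; agar 13.19 g

Scale factor relative to 1 L: 0.835.
zinc sulfate heptahydrate: 28.6 mg/L × 0.835 L = 23.88 mg
monosodium phosphate: 1.21 g/L × 0.835 L = 1.01 g
potassium chloride: 4.95 g/L × 0.835 L = 4.13 g
casitone: 18.2 g/L × 0.835 L = 15.20 g
monopotassium phosphate: 14.7 g/L × 0.835 L = 12.27 g
fructose: 18.9 g/L × 0.835 L = 15.78 g
agar: 15.8 g/L × 0.835 L = 13.19 g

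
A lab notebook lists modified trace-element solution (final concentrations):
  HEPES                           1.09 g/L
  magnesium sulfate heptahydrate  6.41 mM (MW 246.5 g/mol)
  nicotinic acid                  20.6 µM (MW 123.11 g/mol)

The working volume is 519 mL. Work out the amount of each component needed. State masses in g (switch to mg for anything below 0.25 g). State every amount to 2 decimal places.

HEPES 0.57 g; magnesium sulfate heptahydrate 0.82 g; nicotinic acid 1.32 mg

Scale factor relative to 1 L: 0.519.
HEPES: 1.09 g/L × 0.519 L = 0.57 g
magnesium sulfate heptahydrate: 6.41 mmol/L × 246.5 g/mol × 0.519 L ÷ 1000 = 0.82 g
nicotinic acid: 20.6 µmol/L × 123.11 g/mol × 0.519 L ÷ 1000 = 1.32 mg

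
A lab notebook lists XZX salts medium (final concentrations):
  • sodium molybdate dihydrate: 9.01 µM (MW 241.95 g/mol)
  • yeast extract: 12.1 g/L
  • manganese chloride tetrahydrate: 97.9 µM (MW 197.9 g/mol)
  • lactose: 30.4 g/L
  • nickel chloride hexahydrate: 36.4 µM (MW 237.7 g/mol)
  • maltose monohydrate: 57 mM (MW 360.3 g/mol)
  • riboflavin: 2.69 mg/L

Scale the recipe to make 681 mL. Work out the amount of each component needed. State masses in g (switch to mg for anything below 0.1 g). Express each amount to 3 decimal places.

sodium molybdate dihydrate 1.485 mg; yeast extract 8.240 g; manganese chloride tetrahydrate 13.194 mg; lactose 20.702 g; nickel chloride hexahydrate 5.892 mg; maltose monohydrate 13.986 g; riboflavin 1.832 mg

Scale factor relative to 1 L: 0.681.
sodium molybdate dihydrate: 9.01 µmol/L × 241.95 g/mol × 0.681 L ÷ 1000 = 1.485 mg
yeast extract: 12.1 g/L × 0.681 L = 8.240 g
manganese chloride tetrahydrate: 97.9 µmol/L × 197.9 g/mol × 0.681 L ÷ 1000 = 13.194 mg
lactose: 30.4 g/L × 0.681 L = 20.702 g
nickel chloride hexahydrate: 36.4 µmol/L × 237.7 g/mol × 0.681 L ÷ 1000 = 5.892 mg
maltose monohydrate: 57 mmol/L × 360.3 g/mol × 0.681 L ÷ 1000 = 13.986 g
riboflavin: 2.69 mg/L × 0.681 L = 1.832 mg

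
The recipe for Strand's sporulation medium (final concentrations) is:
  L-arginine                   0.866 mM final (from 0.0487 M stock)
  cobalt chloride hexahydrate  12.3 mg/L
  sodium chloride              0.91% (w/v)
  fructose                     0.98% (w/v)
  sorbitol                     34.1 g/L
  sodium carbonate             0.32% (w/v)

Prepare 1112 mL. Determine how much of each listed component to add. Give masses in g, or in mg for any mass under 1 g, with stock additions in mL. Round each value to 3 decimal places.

L-arginine 19.774 mL; cobalt chloride hexahydrate 13.678 mg; sodium chloride 10.119 g; fructose 10.898 g; sorbitol 37.919 g; sodium carbonate 3.558 g

Scale factor relative to 1 L: 1.112.
L-arginine: C1V1 = C2V2 → 0.866 mM × 1112 mL ÷ 48.7 mM = 19.774 mL
cobalt chloride hexahydrate: 12.3 mg/L × 1.112 L = 13.678 mg
sodium chloride: 0.91 g per 100 mL × 1112 mL ÷ 100 = 10.119 g
fructose: 0.98 g per 100 mL × 1112 mL ÷ 100 = 10.898 g
sorbitol: 34.1 g/L × 1.112 L = 37.919 g
sodium carbonate: 0.32% w/v = 3.2 g/L → 3.2 × 1.112 L = 3.558 g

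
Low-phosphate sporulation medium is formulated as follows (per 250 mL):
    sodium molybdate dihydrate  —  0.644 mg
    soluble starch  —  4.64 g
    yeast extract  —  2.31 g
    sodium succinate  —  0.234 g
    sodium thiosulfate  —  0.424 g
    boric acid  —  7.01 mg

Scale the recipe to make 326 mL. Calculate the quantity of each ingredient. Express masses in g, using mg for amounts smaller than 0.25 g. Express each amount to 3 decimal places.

sodium molybdate dihydrate 0.840 mg; soluble starch 6.051 g; yeast extract 3.012 g; sodium succinate 0.305 g; sodium thiosulfate 0.553 g; boric acid 9.141 mg

Scale factor = 326 mL / 250 mL = 1.304.
sodium molybdate dihydrate: 0.644 mg × (326 mL / 250 mL) = 0.840 mg
soluble starch: 4.64 g × (326 mL / 250 mL) = 6.051 g
yeast extract: 2.31 g × (326 mL / 250 mL) = 3.012 g
sodium succinate: 0.234 g × (326 mL / 250 mL) = 0.305 g
sodium thiosulfate: 0.424 g × (326 mL / 250 mL) = 0.553 g
boric acid: 7.01 mg × (326 mL / 250 mL) = 9.141 mg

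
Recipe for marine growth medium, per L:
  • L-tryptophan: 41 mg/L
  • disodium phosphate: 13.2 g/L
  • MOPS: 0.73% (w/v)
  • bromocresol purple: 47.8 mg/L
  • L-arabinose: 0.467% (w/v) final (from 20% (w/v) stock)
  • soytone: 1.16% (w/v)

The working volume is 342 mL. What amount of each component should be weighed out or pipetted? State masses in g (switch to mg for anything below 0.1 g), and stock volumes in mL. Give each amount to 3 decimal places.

L-tryptophan 14.022 mg; disodium phosphate 4.514 g; MOPS 2.497 g; bromocresol purple 16.348 mg; L-arabinose 7.986 mL; soytone 3.967 g

Working volume: 342 mL = 0.342 L.
L-tryptophan: 41 mg/L × 0.342 L = 14.022 mg
disodium phosphate: 13.2 g/L × 0.342 L = 4.514 g
MOPS: 0.73% w/v = 7.3 g/L → 7.3 × 0.342 L = 2.497 g
bromocresol purple: 47.8 mg/L × 0.342 L = 16.348 mg
L-arabinose: V = C2·V2/C1 = 0.467% ÷ 20% × 342 mL = 7.986 mL
soytone: 1.16 g per 100 mL × 342 mL ÷ 100 = 3.967 g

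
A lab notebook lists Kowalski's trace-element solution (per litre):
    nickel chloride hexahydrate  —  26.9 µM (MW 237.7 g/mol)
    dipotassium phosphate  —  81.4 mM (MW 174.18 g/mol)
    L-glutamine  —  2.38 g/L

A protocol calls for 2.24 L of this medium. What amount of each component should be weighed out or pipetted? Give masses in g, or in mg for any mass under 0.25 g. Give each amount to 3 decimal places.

Scale factor relative to 1 L: 2.24.
nickel chloride hexahydrate: 26.9 µmol/L × 237.7 g/mol × 2.24 L ÷ 1000 = 14.323 mg
dipotassium phosphate: 81.4 mmol/L × 174.18 g/mol × 2.24 L ÷ 1000 = 31.759 g
L-glutamine: 2.38 g/L × 2.24 L = 5.331 g

nickel chloride hexahydrate 14.323 mg; dipotassium phosphate 31.759 g; L-glutamine 5.331 g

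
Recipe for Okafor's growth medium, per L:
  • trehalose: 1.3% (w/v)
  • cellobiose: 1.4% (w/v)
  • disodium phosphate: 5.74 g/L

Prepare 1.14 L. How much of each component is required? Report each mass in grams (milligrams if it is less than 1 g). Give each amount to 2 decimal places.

Scale factor relative to 1 L: 1.14.
trehalose: 1.3 g per 100 mL × 1140 mL ÷ 100 = 14.82 g
cellobiose: 1.4 g per 100 mL × 1140 mL ÷ 100 = 15.96 g
disodium phosphate: 5.74 g/L × 1.14 L = 6.54 g

trehalose 14.82 g; cellobiose 15.96 g; disodium phosphate 6.54 g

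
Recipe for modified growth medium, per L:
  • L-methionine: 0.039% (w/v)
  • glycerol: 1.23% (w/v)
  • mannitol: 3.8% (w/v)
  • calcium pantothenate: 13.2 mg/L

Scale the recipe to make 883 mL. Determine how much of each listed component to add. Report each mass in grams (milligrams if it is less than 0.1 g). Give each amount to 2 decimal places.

Scale factor relative to 1 L: 0.883.
L-methionine: 0.039 g per 100 mL × 883 mL ÷ 100 = 0.34 g
glycerol: 1.23 g per 100 mL × 883 mL ÷ 100 = 10.86 g
mannitol: 3.8% w/v = 38 g/L → 38 × 0.883 L = 33.55 g
calcium pantothenate: 13.2 mg/L × 0.883 L = 11.66 mg

L-methionine 0.34 g; glycerol 10.86 g; mannitol 33.55 g; calcium pantothenate 11.66 mg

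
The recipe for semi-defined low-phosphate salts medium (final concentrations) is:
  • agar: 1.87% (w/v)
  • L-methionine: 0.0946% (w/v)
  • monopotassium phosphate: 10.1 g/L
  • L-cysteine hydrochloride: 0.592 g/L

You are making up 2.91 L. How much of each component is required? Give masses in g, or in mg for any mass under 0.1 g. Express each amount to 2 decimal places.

agar 54.42 g; L-methionine 2.75 g; monopotassium phosphate 29.39 g; L-cysteine hydrochloride 1.72 g

Scale factor relative to 1 L: 2.91.
agar: 1.87% w/v = 18.7 g/L → 18.7 × 2.91 L = 54.42 g
L-methionine: 0.0946% w/v = 0.946 g/L → 0.946 × 2.91 L = 2.75 g
monopotassium phosphate: 10.1 g/L × 2.91 L = 29.39 g
L-cysteine hydrochloride: 0.592 g/L × 2.91 L = 1.72 g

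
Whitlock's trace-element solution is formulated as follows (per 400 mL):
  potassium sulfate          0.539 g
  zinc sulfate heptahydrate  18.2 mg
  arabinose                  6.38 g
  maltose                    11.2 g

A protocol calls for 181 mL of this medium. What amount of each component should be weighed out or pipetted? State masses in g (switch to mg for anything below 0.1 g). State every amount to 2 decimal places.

Scale factor = 181 mL / 400 mL = 0.4525.
potassium sulfate: 0.539 g × (181 mL / 400 mL) = 0.24 g
zinc sulfate heptahydrate: 18.2 mg × (181 mL / 400 mL) = 8.24 mg
arabinose: 6.38 g × (181 mL / 400 mL) = 2.89 g
maltose: 11.2 g × (181 mL / 400 mL) = 5.07 g

potassium sulfate 0.24 g; zinc sulfate heptahydrate 8.24 mg; arabinose 2.89 g; maltose 5.07 g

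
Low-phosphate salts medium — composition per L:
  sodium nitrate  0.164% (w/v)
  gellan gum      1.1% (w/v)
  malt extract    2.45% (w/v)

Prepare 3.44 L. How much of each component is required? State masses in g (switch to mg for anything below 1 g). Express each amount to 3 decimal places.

Working volume: 3.44 L.
sodium nitrate: 0.164% w/v = 1.64 g/L → 1.64 × 3.44 L = 5.642 g
gellan gum: 1.1 g per 100 mL × 3440 mL ÷ 100 = 37.840 g
malt extract: 2.45% w/v = 24.5 g/L → 24.5 × 3.44 L = 84.280 g

sodium nitrate 5.642 g; gellan gum 37.840 g; malt extract 84.280 g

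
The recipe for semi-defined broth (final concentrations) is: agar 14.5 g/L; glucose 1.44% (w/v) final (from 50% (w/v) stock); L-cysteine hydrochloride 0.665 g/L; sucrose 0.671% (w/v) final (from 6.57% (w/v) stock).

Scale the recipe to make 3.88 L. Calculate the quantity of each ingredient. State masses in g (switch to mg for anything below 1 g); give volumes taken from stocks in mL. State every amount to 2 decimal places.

Working volume: 3.88 L.
agar: 14.5 g/L × 3.88 L = 56.26 g
glucose: dilute stock: 1.44% ÷ 50% × 3880 mL = 111.74 mL
L-cysteine hydrochloride: 0.665 g/L × 3.88 L = 2.58 g
sucrose: dilute stock: 0.671% ÷ 6.57% × 3880 mL = 396.27 mL

agar 56.26 g; glucose 111.74 mL; L-cysteine hydrochloride 2.58 g; sucrose 396.27 mL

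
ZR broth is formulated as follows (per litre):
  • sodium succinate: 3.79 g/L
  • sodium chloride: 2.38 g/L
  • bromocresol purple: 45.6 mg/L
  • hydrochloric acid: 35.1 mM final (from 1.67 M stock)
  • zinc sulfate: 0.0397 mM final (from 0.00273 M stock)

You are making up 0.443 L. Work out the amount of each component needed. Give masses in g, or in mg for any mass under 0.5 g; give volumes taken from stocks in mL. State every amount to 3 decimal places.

sodium succinate 1.679 g; sodium chloride 1.054 g; bromocresol purple 20.201 mg; hydrochloric acid 9.311 mL; zinc sulfate 6.442 mL

Working volume: 0.443 L.
sodium succinate: 3.79 g/L × 0.443 L = 1.679 g
sodium chloride: 2.38 g/L × 0.443 L = 1.054 g
bromocresol purple: 45.6 mg/L × 0.443 L = 20.201 mg
hydrochloric acid: V = C2·V2/C1 = 35.1 mM × 443 mL ÷ 1670 mM = 9.311 mL
zinc sulfate: dilute stock: 0.0397 mM × 443 mL ÷ 2.73 mM = 6.442 mL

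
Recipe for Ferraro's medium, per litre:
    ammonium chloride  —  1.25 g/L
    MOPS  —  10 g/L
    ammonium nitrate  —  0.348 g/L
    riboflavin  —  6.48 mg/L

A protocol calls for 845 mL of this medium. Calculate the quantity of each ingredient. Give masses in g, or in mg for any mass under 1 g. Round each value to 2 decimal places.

Target volume = 845 mL = 0.845 L.
ammonium chloride: 1.25 g/L × 0.845 L = 1.06 g
MOPS: 10 g/L × 0.845 L = 8.45 g
ammonium nitrate: 0.348 g/L × 0.845 L = 0.29406 g = 294.06 mg
riboflavin: 6.48 mg/L × 0.845 L = 5.48 mg

ammonium chloride 1.06 g; MOPS 8.45 g; ammonium nitrate 294.06 mg; riboflavin 5.48 mg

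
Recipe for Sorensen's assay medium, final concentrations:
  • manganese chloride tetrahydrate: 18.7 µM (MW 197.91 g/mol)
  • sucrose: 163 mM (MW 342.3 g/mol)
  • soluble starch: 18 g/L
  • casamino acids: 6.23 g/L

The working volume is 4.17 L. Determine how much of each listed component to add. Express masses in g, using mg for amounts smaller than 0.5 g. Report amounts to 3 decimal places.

Working volume: 4.17 L.
manganese chloride tetrahydrate: 18.7 µmol/L × 197.91 g/mol × 4.17 L ÷ 1000 = 15.433 mg
sucrose: 163 mmol/L × 342.3 g/mol × 4.17 L ÷ 1000 = 232.665 g
soluble starch: 18 g/L × 4.17 L = 75.060 g
casamino acids: 6.23 g/L × 4.17 L = 25.979 g

manganese chloride tetrahydrate 15.433 mg; sucrose 232.665 g; soluble starch 75.060 g; casamino acids 25.979 g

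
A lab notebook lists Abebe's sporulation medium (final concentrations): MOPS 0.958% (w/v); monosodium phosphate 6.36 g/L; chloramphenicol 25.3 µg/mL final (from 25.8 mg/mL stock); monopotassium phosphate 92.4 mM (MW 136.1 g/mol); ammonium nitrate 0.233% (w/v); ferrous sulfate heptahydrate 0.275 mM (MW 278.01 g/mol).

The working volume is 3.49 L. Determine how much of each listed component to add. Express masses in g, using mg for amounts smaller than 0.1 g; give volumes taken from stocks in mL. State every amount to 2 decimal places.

Scale factor relative to 1 L: 3.49.
MOPS: 0.958 g per 100 mL × 3490 mL ÷ 100 = 33.43 g
monosodium phosphate: 6.36 g/L × 3.49 L = 22.20 g
chloramphenicol: C1V1 = C2V2 → 25.3 µg/mL × 3490 mL ÷ 25800 µg/mL = 3.42 mL
monopotassium phosphate: 92.4 mmol/L × 136.1 g/mol × 3.49 L ÷ 1000 = 43.89 g
ammonium nitrate: 0.233 g per 100 mL × 3490 mL ÷ 100 = 8.13 g
ferrous sulfate heptahydrate: 0.275 mmol/L × 278.01 g/mol × 3.49 L ÷ 1000 = 0.27 g

MOPS 33.43 g; monosodium phosphate 22.20 g; chloramphenicol 3.42 mL; monopotassium phosphate 43.89 g; ammonium nitrate 8.13 g; ferrous sulfate heptahydrate 0.27 g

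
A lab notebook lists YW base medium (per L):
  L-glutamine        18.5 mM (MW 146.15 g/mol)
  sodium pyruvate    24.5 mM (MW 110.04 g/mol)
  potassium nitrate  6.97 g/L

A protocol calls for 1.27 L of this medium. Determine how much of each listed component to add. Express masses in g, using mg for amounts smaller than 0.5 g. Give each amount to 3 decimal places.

L-glutamine 3.434 g; sodium pyruvate 3.424 g; potassium nitrate 8.852 g

Scale factor relative to 1 L: 1.27.
L-glutamine: 18.5 mmol/L × 146.15 g/mol × 1.27 L ÷ 1000 = 3.434 g
sodium pyruvate: 24.5 mmol/L × 110.04 g/mol × 1.27 L ÷ 1000 = 3.424 g
potassium nitrate: 6.97 g/L × 1.27 L = 8.852 g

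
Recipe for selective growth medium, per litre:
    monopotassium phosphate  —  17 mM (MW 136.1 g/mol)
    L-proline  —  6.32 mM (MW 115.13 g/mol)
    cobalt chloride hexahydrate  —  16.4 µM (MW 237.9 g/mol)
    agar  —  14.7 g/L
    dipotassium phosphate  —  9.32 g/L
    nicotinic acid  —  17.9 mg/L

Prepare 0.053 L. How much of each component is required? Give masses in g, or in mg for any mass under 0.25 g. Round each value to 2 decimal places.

Working volume: 0.053 L.
monopotassium phosphate: 17 mmol/L × 136.1 mg/mmol × 0.053 L = 122.63 mg
L-proline: 6.32 mmol/L × 115.13 mg/mmol × 0.053 L = 38.56 mg
cobalt chloride hexahydrate: 16.4 µmol/L × 237.9 g/mol × 0.053 L ÷ 1000 = 0.21 mg
agar: 14.7 g/L × 0.053 L = 0.78 g
dipotassium phosphate: 9.32 g/L × 0.053 L = 0.49 g
nicotinic acid: 17.9 mg/L × 0.053 L = 0.95 mg

monopotassium phosphate 122.63 mg; L-proline 38.56 mg; cobalt chloride hexahydrate 0.21 mg; agar 0.78 g; dipotassium phosphate 0.49 g; nicotinic acid 0.95 mg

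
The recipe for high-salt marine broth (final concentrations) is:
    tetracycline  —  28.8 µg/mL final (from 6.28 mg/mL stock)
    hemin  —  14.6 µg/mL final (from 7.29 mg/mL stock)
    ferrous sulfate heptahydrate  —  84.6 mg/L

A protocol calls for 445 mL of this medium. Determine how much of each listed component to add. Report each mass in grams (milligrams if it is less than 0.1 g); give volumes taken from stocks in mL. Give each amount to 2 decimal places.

Target volume = 445 mL = 0.445 L.
tetracycline: dilute stock: 28.8 µg/mL × 445 mL ÷ 6280 µg/mL = 2.04 mL
hemin: dilute stock: 14.6 µg/mL × 445 mL ÷ 7290 µg/mL = 0.89 mL
ferrous sulfate heptahydrate: 84.6 mg/L × 0.445 L = 37.65 mg

tetracycline 2.04 mL; hemin 0.89 mL; ferrous sulfate heptahydrate 37.65 mg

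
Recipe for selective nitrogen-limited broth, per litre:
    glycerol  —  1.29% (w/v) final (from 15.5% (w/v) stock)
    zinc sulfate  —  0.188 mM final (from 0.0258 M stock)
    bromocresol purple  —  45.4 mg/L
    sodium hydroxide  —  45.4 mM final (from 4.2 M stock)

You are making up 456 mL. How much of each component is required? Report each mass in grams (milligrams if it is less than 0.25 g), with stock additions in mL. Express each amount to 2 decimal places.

Working volume: 456 mL = 0.456 L.
glycerol: V = C2·V2/C1 = 1.29% ÷ 15.5% × 456 mL = 37.95 mL
zinc sulfate: C1V1 = C2V2 → 0.188 mM × 456 mL ÷ 25.8 mM = 3.32 mL
bromocresol purple: 45.4 mg/L × 0.456 L = 20.70 mg
sodium hydroxide: dilute stock: 45.4 mM × 456 mL ÷ 4200 mM = 4.93 mL

glycerol 37.95 mL; zinc sulfate 3.32 mL; bromocresol purple 20.70 mg; sodium hydroxide 4.93 mL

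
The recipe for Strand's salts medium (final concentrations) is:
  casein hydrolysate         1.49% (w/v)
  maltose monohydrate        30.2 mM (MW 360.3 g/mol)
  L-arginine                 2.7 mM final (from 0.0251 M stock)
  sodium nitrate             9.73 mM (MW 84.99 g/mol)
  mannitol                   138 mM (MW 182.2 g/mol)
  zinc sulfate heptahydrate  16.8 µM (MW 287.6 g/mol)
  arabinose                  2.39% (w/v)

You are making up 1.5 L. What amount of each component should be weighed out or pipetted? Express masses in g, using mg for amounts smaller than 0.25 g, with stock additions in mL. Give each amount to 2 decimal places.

casein hydrolysate 22.35 g; maltose monohydrate 16.32 g; L-arginine 161.35 mL; sodium nitrate 1.24 g; mannitol 37.72 g; zinc sulfate heptahydrate 7.25 mg; arabinose 35.85 g

Working volume: 1.5 L.
casein hydrolysate: 1.49% w/v = 14.9 g/L → 14.9 × 1.5 L = 22.35 g
maltose monohydrate: 30.2 mmol/L × 360.3 g/mol × 1.5 L ÷ 1000 = 16.32 g
L-arginine: dilute stock: 2.7 mM × 1500 mL ÷ 25.1 mM = 161.35 mL
sodium nitrate: 9.73 mmol/L × 84.99 g/mol × 1.5 L ÷ 1000 = 1.24 g
mannitol: 138 mmol/L × 182.2 g/mol × 1.5 L ÷ 1000 = 37.72 g
zinc sulfate heptahydrate: 16.8 µmol/L × 287.6 g/mol × 1.5 L ÷ 1000 = 7.25 mg
arabinose: 2.39 g per 100 mL × 1500 mL ÷ 100 = 35.85 g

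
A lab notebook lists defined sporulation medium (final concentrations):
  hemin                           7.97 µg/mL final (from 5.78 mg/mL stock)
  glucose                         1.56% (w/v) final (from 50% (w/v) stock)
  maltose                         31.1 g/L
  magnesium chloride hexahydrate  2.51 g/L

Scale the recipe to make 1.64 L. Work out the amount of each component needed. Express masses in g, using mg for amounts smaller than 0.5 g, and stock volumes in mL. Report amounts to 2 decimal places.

hemin 2.26 mL; glucose 51.17 mL; maltose 51.00 g; magnesium chloride hexahydrate 4.12 g

Working volume: 1.64 L.
hemin: C1V1 = C2V2 → 7.97 µg/mL × 1640 mL ÷ 5780 µg/mL = 2.26 mL
glucose: dilute stock: 1.56% ÷ 50% × 1640 mL = 51.17 mL
maltose: 31.1 g/L × 1.64 L = 51.00 g
magnesium chloride hexahydrate: 2.51 g/L × 1.64 L = 4.12 g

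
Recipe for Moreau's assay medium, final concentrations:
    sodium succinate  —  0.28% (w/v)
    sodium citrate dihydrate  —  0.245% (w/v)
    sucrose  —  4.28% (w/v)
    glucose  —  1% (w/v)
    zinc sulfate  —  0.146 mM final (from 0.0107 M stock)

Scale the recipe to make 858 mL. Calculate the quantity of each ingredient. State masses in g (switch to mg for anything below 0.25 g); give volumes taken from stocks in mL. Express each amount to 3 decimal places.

Target volume = 858 mL = 0.858 L.
sodium succinate: 0.28% w/v = 2.8 g/L → 2.8 × 0.858 L = 2.402 g
sodium citrate dihydrate: 0.245 g per 100 mL × 858 mL ÷ 100 = 2.102 g
sucrose: 4.28 g per 100 mL × 858 mL ÷ 100 = 36.722 g
glucose: 1 g per 100 mL × 858 mL ÷ 100 = 8.580 g
zinc sulfate: dilute stock: 0.146 mM × 858 mL ÷ 10.7 mM = 11.707 mL

sodium succinate 2.402 g; sodium citrate dihydrate 2.102 g; sucrose 36.722 g; glucose 8.580 g; zinc sulfate 11.707 mL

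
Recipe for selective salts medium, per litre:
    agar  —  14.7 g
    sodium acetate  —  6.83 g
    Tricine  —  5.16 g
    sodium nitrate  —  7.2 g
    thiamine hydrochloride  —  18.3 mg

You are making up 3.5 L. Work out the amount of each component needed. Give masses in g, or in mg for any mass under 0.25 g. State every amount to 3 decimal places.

agar 51.450 g; sodium acetate 23.905 g; Tricine 18.060 g; sodium nitrate 25.200 g; thiamine hydrochloride 64.050 mg

Ratio of target to recipe volume: 3500 / 1000 = 3.5.
agar: 14.7 g × (3500 mL / 1000 mL) = 51.450 g
sodium acetate: 6.83 g × (3500 mL / 1000 mL) = 23.905 g
Tricine: 5.16 g × (3500 mL / 1000 mL) = 18.060 g
sodium nitrate: 7.2 g × (3500 mL / 1000 mL) = 25.200 g
thiamine hydrochloride: 18.3 mg × (3500 mL / 1000 mL) = 64.050 mg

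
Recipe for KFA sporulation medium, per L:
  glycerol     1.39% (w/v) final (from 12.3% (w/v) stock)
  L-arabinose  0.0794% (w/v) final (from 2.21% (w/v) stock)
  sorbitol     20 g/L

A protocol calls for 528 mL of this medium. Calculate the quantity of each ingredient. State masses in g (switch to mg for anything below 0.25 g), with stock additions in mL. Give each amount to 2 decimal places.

Target volume = 528 mL = 0.528 L.
glycerol: C1V1 = C2V2 → 1.39% ÷ 12.3% × 528 mL = 59.67 mL
L-arabinose: dilute stock: 0.0794% ÷ 2.21% × 528 mL = 18.97 mL
sorbitol: 20 g/L × 0.528 L = 10.56 g

glycerol 59.67 mL; L-arabinose 18.97 mL; sorbitol 10.56 g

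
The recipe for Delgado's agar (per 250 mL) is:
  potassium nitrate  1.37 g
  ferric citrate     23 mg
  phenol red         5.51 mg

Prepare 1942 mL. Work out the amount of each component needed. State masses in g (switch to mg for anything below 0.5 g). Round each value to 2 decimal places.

Ratio of target to recipe volume: 1942 / 250 = 7.768.
potassium nitrate: 1.37 g × (1942 mL / 250 mL) = 10.64 g
ferric citrate: 23 mg × (1942 mL / 250 mL) = 178.66 mg
phenol red: 5.51 mg × (1942 mL / 250 mL) = 42.80 mg

potassium nitrate 10.64 g; ferric citrate 178.66 mg; phenol red 42.80 mg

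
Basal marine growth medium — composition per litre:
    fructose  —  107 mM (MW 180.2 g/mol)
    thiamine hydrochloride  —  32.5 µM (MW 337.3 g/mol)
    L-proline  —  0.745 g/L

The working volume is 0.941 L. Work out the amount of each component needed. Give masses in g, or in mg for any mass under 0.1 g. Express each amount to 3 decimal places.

fructose 18.144 g; thiamine hydrochloride 10.315 mg; L-proline 0.701 g

Scale factor relative to 1 L: 0.941.
fructose: 107 mmol/L × 180.2 g/mol × 0.941 L ÷ 1000 = 18.144 g
thiamine hydrochloride: 32.5 µmol/L × 337.3 g/mol × 0.941 L ÷ 1000 = 10.315 mg
L-proline: 0.745 g/L × 0.941 L = 0.701 g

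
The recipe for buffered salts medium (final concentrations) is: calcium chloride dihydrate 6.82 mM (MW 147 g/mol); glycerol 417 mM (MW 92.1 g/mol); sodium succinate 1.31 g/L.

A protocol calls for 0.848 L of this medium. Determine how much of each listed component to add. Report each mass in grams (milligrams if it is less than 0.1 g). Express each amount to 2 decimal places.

Working volume: 0.848 L.
calcium chloride dihydrate: 6.82 mmol/L × 147 g/mol × 0.848 L ÷ 1000 = 0.85 g
glycerol: 417 mmol/L × 92.1 g/mol × 0.848 L ÷ 1000 = 32.57 g
sodium succinate: 1.31 g/L × 0.848 L = 1.11 g

calcium chloride dihydrate 0.85 g; glycerol 32.57 g; sodium succinate 1.11 g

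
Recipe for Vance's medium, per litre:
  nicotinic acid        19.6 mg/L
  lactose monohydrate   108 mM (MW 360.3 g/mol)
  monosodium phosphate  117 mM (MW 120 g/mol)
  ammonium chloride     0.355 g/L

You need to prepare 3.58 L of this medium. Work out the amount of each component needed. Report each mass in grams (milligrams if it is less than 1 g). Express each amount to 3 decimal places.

nicotinic acid 70.168 mg; lactose monohydrate 139.306 g; monosodium phosphate 50.263 g; ammonium chloride 1.271 g

Scale factor relative to 1 L: 3.58.
nicotinic acid: 19.6 mg/L × 3.58 L = 70.168 mg
lactose monohydrate: 108 mmol/L × 360.3 g/mol × 3.58 L ÷ 1000 = 139.306 g
monosodium phosphate: 117 mmol/L × 120 g/mol × 3.58 L ÷ 1000 = 50.263 g
ammonium chloride: 0.355 g/L × 3.58 L = 1.271 g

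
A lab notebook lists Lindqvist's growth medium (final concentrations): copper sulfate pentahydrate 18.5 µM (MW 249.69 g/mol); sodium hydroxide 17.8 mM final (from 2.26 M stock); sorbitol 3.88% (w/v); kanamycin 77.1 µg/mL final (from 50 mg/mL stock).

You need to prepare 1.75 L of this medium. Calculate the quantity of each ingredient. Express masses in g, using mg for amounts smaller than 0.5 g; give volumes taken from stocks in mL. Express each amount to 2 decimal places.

copper sulfate pentahydrate 8.08 mg; sodium hydroxide 13.78 mL; sorbitol 67.90 g; kanamycin 2.70 mL

Scale factor relative to 1 L: 1.75.
copper sulfate pentahydrate: 18.5 µmol/L × 249.69 g/mol × 1.75 L ÷ 1000 = 8.08 mg
sodium hydroxide: dilute stock: 17.8 mM × 1750 mL ÷ 2260 mM = 13.78 mL
sorbitol: 3.88 g per 100 mL × 1750 mL ÷ 100 = 67.90 g
kanamycin: C1V1 = C2V2 → 77.1 µg/mL × 1750 mL ÷ 50000 µg/mL = 2.70 mL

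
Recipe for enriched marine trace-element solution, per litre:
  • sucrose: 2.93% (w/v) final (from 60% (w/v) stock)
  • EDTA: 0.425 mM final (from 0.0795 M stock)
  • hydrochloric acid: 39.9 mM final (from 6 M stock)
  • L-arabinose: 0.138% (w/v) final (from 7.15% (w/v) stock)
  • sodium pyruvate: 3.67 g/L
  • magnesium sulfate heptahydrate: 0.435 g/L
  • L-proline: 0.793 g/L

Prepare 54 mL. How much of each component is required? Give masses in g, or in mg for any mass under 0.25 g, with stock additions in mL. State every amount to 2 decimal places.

Scale factor relative to 1 L: 0.054.
sucrose: C1V1 = C2V2 → 2.93% ÷ 60% × 54 mL = 2.64 mL
EDTA: dilute stock: 0.425 mM × 54 mL ÷ 79.5 mM = 0.29 mL
hydrochloric acid: V = C2·V2/C1 = 39.9 mM × 54 mL ÷ 6000 mM = 0.36 mL
L-arabinose: C1V1 = C2V2 → 0.138% ÷ 7.15% × 54 mL = 1.04 mL
sodium pyruvate: 3.67 g/L × 0.054 L = 0.19818 g = 198.18 mg
magnesium sulfate heptahydrate: 0.435 g/L × 0.054 L = 0.02349 g = 23.49 mg
L-proline: 0.793 g/L × 0.054 L = 0.042822 g = 42.82 mg

sucrose 2.64 mL; EDTA 0.29 mL; hydrochloric acid 0.36 mL; L-arabinose 1.04 mL; sodium pyruvate 198.18 mg; magnesium sulfate heptahydrate 23.49 mg; L-proline 42.82 mg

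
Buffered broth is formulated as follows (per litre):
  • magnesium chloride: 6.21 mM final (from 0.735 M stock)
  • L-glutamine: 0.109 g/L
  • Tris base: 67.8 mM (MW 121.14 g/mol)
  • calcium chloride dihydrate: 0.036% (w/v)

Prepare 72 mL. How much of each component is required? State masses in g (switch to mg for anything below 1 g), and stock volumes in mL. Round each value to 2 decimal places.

magnesium chloride 0.61 mL; L-glutamine 7.85 mg; Tris base 591.36 mg; calcium chloride dihydrate 25.92 mg

Target volume = 72 mL = 0.072 L.
magnesium chloride: C1V1 = C2V2 → 6.21 mM × 72 mL ÷ 735 mM = 0.61 mL
L-glutamine: 0.109 g/L × 0.072 L = 0.007848 g = 7.85 mg
Tris base: 67.8 mmol/L × 121.14 mg/mmol × 0.072 L = 591.36 mg
calcium chloride dihydrate: 0.036 g per 100 mL × 72 mL ÷ 100 = 0.02592 g = 25.92 mg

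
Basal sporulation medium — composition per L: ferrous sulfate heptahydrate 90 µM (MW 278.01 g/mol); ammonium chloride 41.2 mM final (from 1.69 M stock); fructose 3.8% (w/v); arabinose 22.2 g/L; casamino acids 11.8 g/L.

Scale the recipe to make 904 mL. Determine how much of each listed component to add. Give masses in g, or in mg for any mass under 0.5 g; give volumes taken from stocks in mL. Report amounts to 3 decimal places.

Scale factor relative to 1 L: 0.904.
ferrous sulfate heptahydrate: 90 µmol/L × 278.01 g/mol × 0.904 L ÷ 1000 = 22.619 mg
ammonium chloride: C1V1 = C2V2 → 41.2 mM × 904 mL ÷ 1690 mM = 22.038 mL
fructose: 3.8% w/v = 38 g/L → 38 × 0.904 L = 34.352 g
arabinose: 22.2 g/L × 0.904 L = 20.069 g
casamino acids: 11.8 g/L × 0.904 L = 10.667 g

ferrous sulfate heptahydrate 22.619 mg; ammonium chloride 22.038 mL; fructose 34.352 g; arabinose 20.069 g; casamino acids 10.667 g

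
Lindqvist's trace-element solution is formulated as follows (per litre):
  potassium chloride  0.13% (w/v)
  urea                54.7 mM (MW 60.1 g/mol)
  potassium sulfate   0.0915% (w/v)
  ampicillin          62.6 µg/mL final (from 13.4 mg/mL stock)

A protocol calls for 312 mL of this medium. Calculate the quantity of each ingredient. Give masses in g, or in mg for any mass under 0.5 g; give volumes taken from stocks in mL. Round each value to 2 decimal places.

potassium chloride 405.60 mg; urea 1.03 g; potassium sulfate 285.48 mg; ampicillin 1.46 mL

Scale factor relative to 1 L: 0.312.
potassium chloride: 0.13 g per 100 mL × 312 mL ÷ 100 = 0.4056 g = 405.60 mg
urea: 54.7 mmol/L × 60.1 g/mol × 0.312 L ÷ 1000 = 1.03 g
potassium sulfate: 0.0915% w/v = 0.915 g/L → 0.915 × 0.312 L = 0.28548 g = 285.48 mg
ampicillin: dilute stock: 62.6 µg/mL × 312 mL ÷ 13400 µg/mL = 1.46 mL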